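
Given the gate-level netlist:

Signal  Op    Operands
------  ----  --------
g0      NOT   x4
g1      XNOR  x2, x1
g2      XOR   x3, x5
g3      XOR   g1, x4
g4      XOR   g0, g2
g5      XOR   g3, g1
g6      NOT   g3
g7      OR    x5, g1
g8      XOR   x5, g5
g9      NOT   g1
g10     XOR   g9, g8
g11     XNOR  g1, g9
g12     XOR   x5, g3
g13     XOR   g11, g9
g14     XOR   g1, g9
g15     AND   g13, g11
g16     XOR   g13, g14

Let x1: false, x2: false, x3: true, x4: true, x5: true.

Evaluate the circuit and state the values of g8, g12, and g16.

g8 = false  g12 = true  g16 = true

g1 = x2 XNOR x1 = false XNOR false = true
g3 = g1 XOR x4 = true XOR true = false
g5 = g3 XOR g1 = false XOR true = true
g8 = x5 XOR g5 = true XOR true = false
g9 = NOT g1 = NOT true = false
g11 = g1 XNOR g9 = true XNOR false = false
g12 = x5 XOR g3 = true XOR false = true
g13 = g11 XOR g9 = false XOR false = false
g14 = g1 XOR g9 = true XOR false = true
g16 = g13 XOR g14 = false XOR true = true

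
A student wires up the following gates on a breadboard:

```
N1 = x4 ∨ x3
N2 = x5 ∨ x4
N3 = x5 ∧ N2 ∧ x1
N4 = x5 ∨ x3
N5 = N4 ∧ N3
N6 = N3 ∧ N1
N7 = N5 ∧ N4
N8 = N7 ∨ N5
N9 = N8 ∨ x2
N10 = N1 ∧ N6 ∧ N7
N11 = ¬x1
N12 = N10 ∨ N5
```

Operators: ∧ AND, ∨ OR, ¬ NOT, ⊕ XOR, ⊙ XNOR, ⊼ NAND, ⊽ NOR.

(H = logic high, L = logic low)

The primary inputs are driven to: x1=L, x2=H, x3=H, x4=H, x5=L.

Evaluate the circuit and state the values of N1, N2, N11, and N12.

N1 = H; N2 = H; N11 = H; N12 = L

N1 = x4 OR x3 = H OR H = H
N2 = x5 OR x4 = L OR H = H
N3 = x5 AND N2 AND x1 = L AND H AND L = L
N4 = x5 OR x3 = L OR H = H
N5 = N4 AND N3 = H AND L = L
N6 = N3 AND N1 = L AND H = L
N7 = N5 AND N4 = L AND H = L
N10 = N1 AND N6 AND N7 = H AND L AND L = L
N11 = NOT x1 = NOT L = H
N12 = N10 OR N5 = L OR L = L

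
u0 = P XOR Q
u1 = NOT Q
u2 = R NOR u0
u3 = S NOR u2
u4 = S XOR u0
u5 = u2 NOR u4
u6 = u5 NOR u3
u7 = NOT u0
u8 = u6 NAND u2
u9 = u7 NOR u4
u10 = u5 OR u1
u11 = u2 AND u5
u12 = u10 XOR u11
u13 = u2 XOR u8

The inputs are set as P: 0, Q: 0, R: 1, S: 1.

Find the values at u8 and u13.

u8 = 1  u13 = 1

u0 = P XOR Q = 0 XOR 0 = 0
u2 = R NOR u0 = 1 NOR 0 = 0
u3 = S NOR u2 = 1 NOR 0 = 0
u4 = S XOR u0 = 1 XOR 0 = 1
u5 = u2 NOR u4 = 0 NOR 1 = 0
u6 = u5 NOR u3 = 0 NOR 0 = 1
u8 = u6 NAND u2 = 1 NAND 0 = 1
u13 = u2 XOR u8 = 0 XOR 1 = 1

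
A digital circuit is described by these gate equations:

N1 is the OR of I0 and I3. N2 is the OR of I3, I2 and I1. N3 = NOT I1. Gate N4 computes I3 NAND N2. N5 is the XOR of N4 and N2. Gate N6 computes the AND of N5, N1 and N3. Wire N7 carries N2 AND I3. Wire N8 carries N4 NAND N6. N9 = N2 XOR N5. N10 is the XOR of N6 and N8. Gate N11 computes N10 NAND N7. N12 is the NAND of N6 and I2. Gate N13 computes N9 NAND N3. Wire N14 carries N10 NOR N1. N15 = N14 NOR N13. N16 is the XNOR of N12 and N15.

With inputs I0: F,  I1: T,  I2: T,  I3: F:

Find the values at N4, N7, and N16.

N1 = I0 OR I3 = F OR F = F
N2 = I3 OR I2 OR I1 = F OR T OR T = T
N3 = NOT I1 = NOT T = F
N4 = I3 NAND N2 = F NAND T = T
N5 = N4 XOR N2 = T XOR T = F
N6 = N5 AND N1 AND N3 = F AND F AND F = F
N7 = N2 AND I3 = T AND F = F
N8 = N4 NAND N6 = T NAND F = T
N9 = N2 XOR N5 = T XOR F = T
N10 = N6 XOR N8 = F XOR T = T
N12 = N6 NAND I2 = F NAND T = T
N13 = N9 NAND N3 = T NAND F = T
N14 = N10 NOR N1 = T NOR F = F
N15 = N14 NOR N13 = F NOR T = F
N16 = N12 XNOR N15 = T XNOR F = F

N4 = T, N7 = F, N16 = F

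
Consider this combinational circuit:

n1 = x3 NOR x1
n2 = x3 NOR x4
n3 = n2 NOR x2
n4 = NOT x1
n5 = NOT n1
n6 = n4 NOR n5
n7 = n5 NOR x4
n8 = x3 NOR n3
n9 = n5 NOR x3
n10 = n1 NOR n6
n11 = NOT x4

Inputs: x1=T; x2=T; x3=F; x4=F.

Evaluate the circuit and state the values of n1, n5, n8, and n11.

n1 = x3 NOR x1 = F NOR T = F
n2 = x3 NOR x4 = F NOR F = T
n3 = n2 NOR x2 = T NOR T = F
n5 = NOT n1 = NOT F = T
n8 = x3 NOR n3 = F NOR F = T
n11 = NOT x4 = NOT F = T

n1 = F; n5 = T; n8 = T; n11 = T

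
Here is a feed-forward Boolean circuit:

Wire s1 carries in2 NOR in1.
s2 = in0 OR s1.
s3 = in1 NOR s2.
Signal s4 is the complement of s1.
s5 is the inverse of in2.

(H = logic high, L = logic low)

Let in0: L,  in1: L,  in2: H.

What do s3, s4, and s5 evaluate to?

s1 = in2 NOR in1 = H NOR L = L
s2 = in0 OR s1 = L OR L = L
s3 = in1 NOR s2 = L NOR L = H
s4 = NOT s1 = NOT L = H
s5 = NOT in2 = NOT H = L

s3 = H  s4 = H  s5 = L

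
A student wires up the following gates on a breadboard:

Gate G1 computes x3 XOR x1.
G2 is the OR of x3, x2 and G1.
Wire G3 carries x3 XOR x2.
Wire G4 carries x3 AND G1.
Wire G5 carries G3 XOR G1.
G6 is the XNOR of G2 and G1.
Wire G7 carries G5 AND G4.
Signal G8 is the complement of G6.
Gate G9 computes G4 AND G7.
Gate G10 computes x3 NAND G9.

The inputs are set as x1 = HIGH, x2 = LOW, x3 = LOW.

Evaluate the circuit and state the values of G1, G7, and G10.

G1 = HIGH, G7 = LOW, G10 = HIGH

G1 = x3 XOR x1 = LOW XOR HIGH = HIGH
G3 = x3 XOR x2 = LOW XOR LOW = LOW
G4 = x3 AND G1 = LOW AND HIGH = LOW
G5 = G3 XOR G1 = LOW XOR HIGH = HIGH
G7 = G5 AND G4 = HIGH AND LOW = LOW
G9 = G4 AND G7 = LOW AND LOW = LOW
G10 = x3 NAND G9 = LOW NAND LOW = HIGH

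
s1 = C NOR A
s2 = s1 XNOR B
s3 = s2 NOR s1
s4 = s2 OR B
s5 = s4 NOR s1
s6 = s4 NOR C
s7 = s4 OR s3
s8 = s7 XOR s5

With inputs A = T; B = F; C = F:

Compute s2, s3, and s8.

s2 = T, s3 = F, s8 = T

s1 = C NOR A = F NOR T = F
s2 = s1 XNOR B = F XNOR F = T
s3 = s2 NOR s1 = T NOR F = F
s4 = s2 OR B = T OR F = T
s5 = s4 NOR s1 = T NOR F = F
s7 = s4 OR s3 = T OR F = T
s8 = s7 XOR s5 = T XOR F = T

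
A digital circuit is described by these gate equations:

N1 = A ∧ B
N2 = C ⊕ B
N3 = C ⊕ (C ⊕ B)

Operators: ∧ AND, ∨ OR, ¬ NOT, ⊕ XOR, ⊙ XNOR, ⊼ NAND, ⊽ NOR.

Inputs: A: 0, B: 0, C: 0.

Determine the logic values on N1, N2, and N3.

N1 = 0  N2 = 0  N3 = 0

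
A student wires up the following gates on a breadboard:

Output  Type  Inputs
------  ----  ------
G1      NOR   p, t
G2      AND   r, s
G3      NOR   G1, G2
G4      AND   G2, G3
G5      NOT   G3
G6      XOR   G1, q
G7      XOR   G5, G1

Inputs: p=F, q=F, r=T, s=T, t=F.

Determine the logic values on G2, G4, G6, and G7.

G1 = p NOR t = F NOR F = T
G2 = r AND s = T AND T = T
G3 = G1 NOR G2 = T NOR T = F
G4 = G2 AND G3 = T AND F = F
G5 = NOT G3 = NOT F = T
G6 = G1 XOR q = T XOR F = T
G7 = G5 XOR G1 = T XOR T = F

G2 = T, G4 = F, G6 = T, G7 = F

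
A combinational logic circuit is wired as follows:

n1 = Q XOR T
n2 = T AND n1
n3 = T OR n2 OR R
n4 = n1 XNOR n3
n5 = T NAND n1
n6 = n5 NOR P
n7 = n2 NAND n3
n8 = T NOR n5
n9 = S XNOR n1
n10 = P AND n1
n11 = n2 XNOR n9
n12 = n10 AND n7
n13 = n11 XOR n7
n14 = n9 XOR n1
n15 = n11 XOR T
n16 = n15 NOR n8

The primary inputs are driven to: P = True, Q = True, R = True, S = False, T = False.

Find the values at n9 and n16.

n9 = False; n16 = False

n1 = Q XOR T = True XOR False = True
n2 = T AND n1 = False AND True = False
n5 = T NAND n1 = False NAND True = True
n8 = T NOR n5 = False NOR True = False
n9 = S XNOR n1 = False XNOR True = False
n11 = n2 XNOR n9 = False XNOR False = True
n15 = n11 XOR T = True XOR False = True
n16 = n15 NOR n8 = True NOR False = False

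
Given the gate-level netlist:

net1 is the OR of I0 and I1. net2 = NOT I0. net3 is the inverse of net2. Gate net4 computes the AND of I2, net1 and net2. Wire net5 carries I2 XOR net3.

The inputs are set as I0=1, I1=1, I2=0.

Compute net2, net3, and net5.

net2 = NOT I0 = NOT 1 = 0
net3 = NOT net2 = NOT 0 = 1
net5 = I2 XOR net3 = 0 XOR 1 = 1

net2 = 0; net3 = 1; net5 = 1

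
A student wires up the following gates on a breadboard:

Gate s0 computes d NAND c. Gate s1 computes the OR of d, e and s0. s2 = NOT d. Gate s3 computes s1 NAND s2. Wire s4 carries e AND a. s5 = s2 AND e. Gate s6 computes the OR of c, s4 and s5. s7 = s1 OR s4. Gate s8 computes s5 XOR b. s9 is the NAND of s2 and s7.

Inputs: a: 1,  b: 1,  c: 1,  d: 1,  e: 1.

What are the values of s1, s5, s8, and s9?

s0 = d NAND c = 1 NAND 1 = 0
s1 = d OR e OR s0 = 1 OR 1 OR 0 = 1
s2 = NOT d = NOT 1 = 0
s4 = e AND a = 1 AND 1 = 1
s5 = s2 AND e = 0 AND 1 = 0
s7 = s1 OR s4 = 1 OR 1 = 1
s8 = s5 XOR b = 0 XOR 1 = 1
s9 = s2 NAND s7 = 0 NAND 1 = 1

s1 = 1, s5 = 0, s8 = 1, s9 = 1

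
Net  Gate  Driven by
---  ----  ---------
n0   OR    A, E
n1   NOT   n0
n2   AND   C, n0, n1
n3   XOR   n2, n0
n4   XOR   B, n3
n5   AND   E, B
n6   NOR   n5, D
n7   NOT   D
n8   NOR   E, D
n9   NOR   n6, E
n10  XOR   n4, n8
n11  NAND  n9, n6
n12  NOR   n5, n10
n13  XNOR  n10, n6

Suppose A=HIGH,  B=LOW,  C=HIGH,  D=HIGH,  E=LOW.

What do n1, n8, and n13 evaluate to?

n0 = A OR E = HIGH OR LOW = HIGH
n1 = NOT n0 = NOT HIGH = LOW
n2 = C AND n0 AND n1 = HIGH AND HIGH AND LOW = LOW
n3 = n2 XOR n0 = LOW XOR HIGH = HIGH
n4 = B XOR n3 = LOW XOR HIGH = HIGH
n5 = E AND B = LOW AND LOW = LOW
n6 = n5 NOR D = LOW NOR HIGH = LOW
n8 = E NOR D = LOW NOR HIGH = LOW
n10 = n4 XOR n8 = HIGH XOR LOW = HIGH
n13 = n10 XNOR n6 = HIGH XNOR LOW = LOW

n1 = LOW, n8 = LOW, n13 = LOW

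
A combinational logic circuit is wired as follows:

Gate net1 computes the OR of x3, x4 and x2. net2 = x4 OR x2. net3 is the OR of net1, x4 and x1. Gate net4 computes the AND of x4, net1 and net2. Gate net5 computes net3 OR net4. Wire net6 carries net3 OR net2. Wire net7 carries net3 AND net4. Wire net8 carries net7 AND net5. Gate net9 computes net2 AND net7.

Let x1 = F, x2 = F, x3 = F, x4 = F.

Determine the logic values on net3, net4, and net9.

net3 = F, net4 = F, net9 = F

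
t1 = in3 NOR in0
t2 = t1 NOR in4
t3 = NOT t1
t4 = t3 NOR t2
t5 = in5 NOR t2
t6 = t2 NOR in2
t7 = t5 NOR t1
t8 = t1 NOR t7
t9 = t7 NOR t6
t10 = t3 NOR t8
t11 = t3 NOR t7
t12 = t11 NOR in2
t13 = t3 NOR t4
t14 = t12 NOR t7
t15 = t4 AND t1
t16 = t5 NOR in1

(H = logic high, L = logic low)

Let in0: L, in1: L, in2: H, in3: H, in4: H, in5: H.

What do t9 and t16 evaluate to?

t9 = L; t16 = H

t1 = in3 NOR in0 = H NOR L = L
t2 = t1 NOR in4 = L NOR H = L
t5 = in5 NOR t2 = H NOR L = L
t6 = t2 NOR in2 = L NOR H = L
t7 = t5 NOR t1 = L NOR L = H
t9 = t7 NOR t6 = H NOR L = L
t16 = t5 NOR in1 = L NOR L = H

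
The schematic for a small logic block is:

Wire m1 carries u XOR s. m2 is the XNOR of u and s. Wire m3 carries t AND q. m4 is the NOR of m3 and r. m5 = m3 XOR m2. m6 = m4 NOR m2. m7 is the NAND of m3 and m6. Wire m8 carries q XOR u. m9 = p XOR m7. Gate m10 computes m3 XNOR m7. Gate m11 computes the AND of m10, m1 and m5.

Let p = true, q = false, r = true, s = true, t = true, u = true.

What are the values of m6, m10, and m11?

m6 = false, m10 = false, m11 = false

m1 = u XOR s = true XOR true = false
m2 = u XNOR s = true XNOR true = true
m3 = t AND q = true AND false = false
m4 = m3 NOR r = false NOR true = false
m5 = m3 XOR m2 = false XOR true = true
m6 = m4 NOR m2 = false NOR true = false
m7 = m3 NAND m6 = false NAND false = true
m10 = m3 XNOR m7 = false XNOR true = false
m11 = m10 AND m1 AND m5 = false AND false AND true = false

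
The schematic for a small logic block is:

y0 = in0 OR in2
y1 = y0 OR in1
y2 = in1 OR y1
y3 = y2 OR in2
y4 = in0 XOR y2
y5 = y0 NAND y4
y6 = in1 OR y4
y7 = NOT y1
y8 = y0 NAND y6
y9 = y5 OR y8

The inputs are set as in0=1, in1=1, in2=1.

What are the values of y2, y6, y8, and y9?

y0 = in0 OR in2 = 1 OR 1 = 1
y1 = y0 OR in1 = 1 OR 1 = 1
y2 = in1 OR y1 = 1 OR 1 = 1
y4 = in0 XOR y2 = 1 XOR 1 = 0
y5 = y0 NAND y4 = 1 NAND 0 = 1
y6 = in1 OR y4 = 1 OR 0 = 1
y8 = y0 NAND y6 = 1 NAND 1 = 0
y9 = y5 OR y8 = 1 OR 0 = 1

y2 = 1; y6 = 1; y8 = 0; y9 = 1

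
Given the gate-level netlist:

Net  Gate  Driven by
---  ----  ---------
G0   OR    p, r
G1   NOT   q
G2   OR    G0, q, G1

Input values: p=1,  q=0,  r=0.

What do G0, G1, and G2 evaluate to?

G0 = 1, G1 = 1, G2 = 1

G0 = p OR r = 1 OR 0 = 1
G1 = NOT q = NOT 0 = 1
G2 = G0 OR q OR G1 = 1 OR 0 OR 1 = 1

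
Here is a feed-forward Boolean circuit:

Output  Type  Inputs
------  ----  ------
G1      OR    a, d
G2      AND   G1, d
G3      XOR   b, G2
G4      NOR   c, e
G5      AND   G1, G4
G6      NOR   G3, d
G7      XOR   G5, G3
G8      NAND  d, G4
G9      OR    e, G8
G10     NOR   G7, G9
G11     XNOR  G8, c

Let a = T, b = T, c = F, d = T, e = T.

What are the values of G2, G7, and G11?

G2 = T, G7 = F, G11 = F

G1 = a OR d = T OR T = T
G2 = G1 AND d = T AND T = T
G3 = b XOR G2 = T XOR T = F
G4 = c NOR e = F NOR T = F
G5 = G1 AND G4 = T AND F = F
G7 = G5 XOR G3 = F XOR F = F
G8 = d NAND G4 = T NAND F = T
G11 = G8 XNOR c = T XNOR F = F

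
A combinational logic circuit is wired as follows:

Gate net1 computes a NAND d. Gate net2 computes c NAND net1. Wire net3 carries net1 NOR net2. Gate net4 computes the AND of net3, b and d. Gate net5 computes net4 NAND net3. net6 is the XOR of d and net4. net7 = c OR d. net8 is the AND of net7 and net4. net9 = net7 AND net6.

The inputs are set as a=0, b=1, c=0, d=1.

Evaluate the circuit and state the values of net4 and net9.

net4 = 0  net9 = 1

net1 = a NAND d = 0 NAND 1 = 1
net2 = c NAND net1 = 0 NAND 1 = 1
net3 = net1 NOR net2 = 1 NOR 1 = 0
net4 = net3 AND b AND d = 0 AND 1 AND 1 = 0
net6 = d XOR net4 = 1 XOR 0 = 1
net7 = c OR d = 0 OR 1 = 1
net9 = net7 AND net6 = 1 AND 1 = 1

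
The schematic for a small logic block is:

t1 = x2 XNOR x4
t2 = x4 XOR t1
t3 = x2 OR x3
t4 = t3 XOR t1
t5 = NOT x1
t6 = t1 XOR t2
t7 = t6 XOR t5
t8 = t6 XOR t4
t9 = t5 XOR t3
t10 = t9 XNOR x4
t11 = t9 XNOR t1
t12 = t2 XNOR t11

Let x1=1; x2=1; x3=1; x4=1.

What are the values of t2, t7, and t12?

t2 = 0, t7 = 1, t12 = 0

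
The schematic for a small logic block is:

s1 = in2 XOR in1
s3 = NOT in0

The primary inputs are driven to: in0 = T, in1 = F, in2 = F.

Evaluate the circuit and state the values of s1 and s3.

s1 = F; s3 = F

s1 = F XOR F = F
s3 = NOT T = F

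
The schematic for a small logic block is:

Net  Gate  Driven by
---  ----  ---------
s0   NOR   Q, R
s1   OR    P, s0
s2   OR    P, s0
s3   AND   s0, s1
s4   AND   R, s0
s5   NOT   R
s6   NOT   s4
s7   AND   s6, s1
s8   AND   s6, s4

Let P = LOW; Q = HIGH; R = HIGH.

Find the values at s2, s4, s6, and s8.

s0 = Q NOR R = HIGH NOR HIGH = LOW
s2 = P OR s0 = LOW OR LOW = LOW
s4 = R AND s0 = HIGH AND LOW = LOW
s6 = NOT s4 = NOT LOW = HIGH
s8 = s6 AND s4 = HIGH AND LOW = LOW

s2 = LOW, s4 = LOW, s6 = HIGH, s8 = LOW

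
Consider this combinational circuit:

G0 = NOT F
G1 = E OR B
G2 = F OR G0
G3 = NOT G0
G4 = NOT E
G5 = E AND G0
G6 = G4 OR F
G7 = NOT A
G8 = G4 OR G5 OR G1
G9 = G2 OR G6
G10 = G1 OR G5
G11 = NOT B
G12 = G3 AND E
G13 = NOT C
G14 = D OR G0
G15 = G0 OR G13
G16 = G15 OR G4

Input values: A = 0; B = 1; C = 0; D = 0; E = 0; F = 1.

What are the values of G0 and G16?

G0 = 0; G16 = 1

G0 = NOT F = NOT 1 = 0
G4 = NOT E = NOT 0 = 1
G13 = NOT C = NOT 0 = 1
G15 = G0 OR G13 = 0 OR 1 = 1
G16 = G15 OR G4 = 1 OR 1 = 1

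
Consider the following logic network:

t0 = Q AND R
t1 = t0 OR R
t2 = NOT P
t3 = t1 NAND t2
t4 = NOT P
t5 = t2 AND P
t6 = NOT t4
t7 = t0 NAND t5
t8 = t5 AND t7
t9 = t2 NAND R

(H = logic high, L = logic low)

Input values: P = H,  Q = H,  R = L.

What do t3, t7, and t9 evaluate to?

t3 = H, t7 = H, t9 = H

t0 = Q AND R = H AND L = L
t1 = t0 OR R = L OR L = L
t2 = NOT P = NOT H = L
t3 = t1 NAND t2 = L NAND L = H
t5 = t2 AND P = L AND H = L
t7 = t0 NAND t5 = L NAND L = H
t9 = t2 NAND R = L NAND L = H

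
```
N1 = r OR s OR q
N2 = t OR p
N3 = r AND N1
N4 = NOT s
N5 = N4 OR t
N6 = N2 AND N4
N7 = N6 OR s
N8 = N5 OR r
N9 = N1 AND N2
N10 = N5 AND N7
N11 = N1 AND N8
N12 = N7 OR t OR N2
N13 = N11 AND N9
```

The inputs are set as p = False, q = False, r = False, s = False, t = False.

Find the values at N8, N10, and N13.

N1 = r OR s OR q = False OR False OR False = False
N2 = t OR p = False OR False = False
N4 = NOT s = NOT False = True
N5 = N4 OR t = True OR False = True
N6 = N2 AND N4 = False AND True = False
N7 = N6 OR s = False OR False = False
N8 = N5 OR r = True OR False = True
N9 = N1 AND N2 = False AND False = False
N10 = N5 AND N7 = True AND False = False
N11 = N1 AND N8 = False AND True = False
N13 = N11 AND N9 = False AND False = False

N8 = True  N10 = False  N13 = False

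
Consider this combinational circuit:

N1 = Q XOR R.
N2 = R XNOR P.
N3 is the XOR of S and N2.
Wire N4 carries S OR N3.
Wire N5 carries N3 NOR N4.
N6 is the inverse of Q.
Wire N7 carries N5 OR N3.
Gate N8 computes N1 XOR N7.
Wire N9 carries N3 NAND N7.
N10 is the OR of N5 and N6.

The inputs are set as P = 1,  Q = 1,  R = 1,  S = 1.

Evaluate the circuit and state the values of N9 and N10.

N9 = 1, N10 = 0

N2 = R XNOR P = 1 XNOR 1 = 1
N3 = S XOR N2 = 1 XOR 1 = 0
N4 = S OR N3 = 1 OR 0 = 1
N5 = N3 NOR N4 = 0 NOR 1 = 0
N6 = NOT Q = NOT 1 = 0
N7 = N5 OR N3 = 0 OR 0 = 0
N9 = N3 NAND N7 = 0 NAND 0 = 1
N10 = N5 OR N6 = 0 OR 0 = 0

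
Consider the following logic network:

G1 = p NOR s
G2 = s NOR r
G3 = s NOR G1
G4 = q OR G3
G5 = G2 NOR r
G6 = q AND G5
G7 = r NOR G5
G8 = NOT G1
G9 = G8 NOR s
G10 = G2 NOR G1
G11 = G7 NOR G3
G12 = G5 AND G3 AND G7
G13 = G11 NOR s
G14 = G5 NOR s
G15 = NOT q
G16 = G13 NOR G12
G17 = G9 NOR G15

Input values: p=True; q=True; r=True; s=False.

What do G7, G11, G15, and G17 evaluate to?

G1 = p NOR s = True NOR False = False
G2 = s NOR r = False NOR True = False
G3 = s NOR G1 = False NOR False = True
G5 = G2 NOR r = False NOR True = False
G7 = r NOR G5 = True NOR False = False
G8 = NOT G1 = NOT False = True
G9 = G8 NOR s = True NOR False = False
G11 = G7 NOR G3 = False NOR True = False
G15 = NOT q = NOT True = False
G17 = G9 NOR G15 = False NOR False = True

G7 = False  G11 = False  G15 = False  G17 = True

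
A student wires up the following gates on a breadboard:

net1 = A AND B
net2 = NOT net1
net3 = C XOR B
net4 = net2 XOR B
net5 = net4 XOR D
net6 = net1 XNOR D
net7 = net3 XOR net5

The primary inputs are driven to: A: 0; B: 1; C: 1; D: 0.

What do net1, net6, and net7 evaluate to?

net1 = A AND B = 0 AND 1 = 0
net2 = NOT net1 = NOT 0 = 1
net3 = C XOR B = 1 XOR 1 = 0
net4 = net2 XOR B = 1 XOR 1 = 0
net5 = net4 XOR D = 0 XOR 0 = 0
net6 = net1 XNOR D = 0 XNOR 0 = 1
net7 = net3 XOR net5 = 0 XOR 0 = 0

net1 = 0  net6 = 1  net7 = 0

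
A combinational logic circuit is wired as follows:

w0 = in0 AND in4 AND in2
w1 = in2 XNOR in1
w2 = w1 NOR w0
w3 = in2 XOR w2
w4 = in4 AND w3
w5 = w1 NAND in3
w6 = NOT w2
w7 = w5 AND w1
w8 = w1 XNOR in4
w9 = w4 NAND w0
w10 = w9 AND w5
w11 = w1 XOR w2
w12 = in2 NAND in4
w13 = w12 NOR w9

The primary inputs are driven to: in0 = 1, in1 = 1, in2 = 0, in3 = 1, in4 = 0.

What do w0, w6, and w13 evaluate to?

w0 = 0, w6 = 0, w13 = 0

w0 = in0 AND in4 AND in2 = 1 AND 0 AND 0 = 0
w1 = in2 XNOR in1 = 0 XNOR 1 = 0
w2 = w1 NOR w0 = 0 NOR 0 = 1
w3 = in2 XOR w2 = 0 XOR 1 = 1
w4 = in4 AND w3 = 0 AND 1 = 0
w6 = NOT w2 = NOT 1 = 0
w9 = w4 NAND w0 = 0 NAND 0 = 1
w12 = in2 NAND in4 = 0 NAND 0 = 1
w13 = w12 NOR w9 = 1 NOR 1 = 0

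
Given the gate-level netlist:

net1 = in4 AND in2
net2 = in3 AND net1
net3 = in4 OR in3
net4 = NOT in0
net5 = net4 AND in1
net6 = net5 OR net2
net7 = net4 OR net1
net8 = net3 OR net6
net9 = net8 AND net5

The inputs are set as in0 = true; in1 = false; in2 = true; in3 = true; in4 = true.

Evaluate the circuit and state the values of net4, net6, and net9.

net4 = false, net6 = true, net9 = false

net1 = in4 AND in2 = true AND true = true
net2 = in3 AND net1 = true AND true = true
net3 = in4 OR in3 = true OR true = true
net4 = NOT in0 = NOT true = false
net5 = net4 AND in1 = false AND false = false
net6 = net5 OR net2 = false OR true = true
net8 = net3 OR net6 = true OR true = true
net9 = net8 AND net5 = true AND false = false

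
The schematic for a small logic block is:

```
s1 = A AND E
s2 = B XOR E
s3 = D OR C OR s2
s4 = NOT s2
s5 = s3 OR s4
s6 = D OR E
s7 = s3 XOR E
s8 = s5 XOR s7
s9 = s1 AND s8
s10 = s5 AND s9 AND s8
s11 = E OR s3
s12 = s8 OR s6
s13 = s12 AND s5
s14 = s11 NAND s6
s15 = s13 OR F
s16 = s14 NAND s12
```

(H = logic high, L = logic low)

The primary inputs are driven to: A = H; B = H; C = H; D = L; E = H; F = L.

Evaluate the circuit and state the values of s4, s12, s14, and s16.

s4 = H  s12 = H  s14 = L  s16 = H

s2 = B XOR E = H XOR H = L
s3 = D OR C OR s2 = L OR H OR L = H
s4 = NOT s2 = NOT L = H
s5 = s3 OR s4 = H OR H = H
s6 = D OR E = L OR H = H
s7 = s3 XOR E = H XOR H = L
s8 = s5 XOR s7 = H XOR L = H
s11 = E OR s3 = H OR H = H
s12 = s8 OR s6 = H OR H = H
s14 = s11 NAND s6 = H NAND H = L
s16 = s14 NAND s12 = L NAND H = H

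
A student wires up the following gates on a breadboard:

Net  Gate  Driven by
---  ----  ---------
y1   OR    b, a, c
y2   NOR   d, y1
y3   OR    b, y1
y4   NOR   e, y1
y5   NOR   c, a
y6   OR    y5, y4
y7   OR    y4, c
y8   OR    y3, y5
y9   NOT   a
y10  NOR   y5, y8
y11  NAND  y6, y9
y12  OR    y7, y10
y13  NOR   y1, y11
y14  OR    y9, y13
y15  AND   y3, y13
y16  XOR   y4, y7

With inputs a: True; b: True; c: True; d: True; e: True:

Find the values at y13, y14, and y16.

y13 = False  y14 = False  y16 = True

y1 = b OR a OR c = True OR True OR True = True
y4 = e NOR y1 = True NOR True = False
y5 = c NOR a = True NOR True = False
y6 = y5 OR y4 = False OR False = False
y7 = y4 OR c = False OR True = True
y9 = NOT a = NOT True = False
y11 = y6 NAND y9 = False NAND False = True
y13 = y1 NOR y11 = True NOR True = False
y14 = y9 OR y13 = False OR False = False
y16 = y4 XOR y7 = False XOR True = True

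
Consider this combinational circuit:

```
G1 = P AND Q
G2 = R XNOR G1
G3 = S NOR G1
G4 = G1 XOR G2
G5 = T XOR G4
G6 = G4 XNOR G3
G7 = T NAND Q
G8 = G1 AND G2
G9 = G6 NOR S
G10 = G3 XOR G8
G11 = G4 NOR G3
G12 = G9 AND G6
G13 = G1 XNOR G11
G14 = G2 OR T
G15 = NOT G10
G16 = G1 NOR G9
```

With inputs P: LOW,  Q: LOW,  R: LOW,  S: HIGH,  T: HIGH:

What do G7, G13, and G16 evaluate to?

G1 = P AND Q = LOW AND LOW = LOW
G2 = R XNOR G1 = LOW XNOR LOW = HIGH
G3 = S NOR G1 = HIGH NOR LOW = LOW
G4 = G1 XOR G2 = LOW XOR HIGH = HIGH
G6 = G4 XNOR G3 = HIGH XNOR LOW = LOW
G7 = T NAND Q = HIGH NAND LOW = HIGH
G9 = G6 NOR S = LOW NOR HIGH = LOW
G11 = G4 NOR G3 = HIGH NOR LOW = LOW
G13 = G1 XNOR G11 = LOW XNOR LOW = HIGH
G16 = G1 NOR G9 = LOW NOR LOW = HIGH

G7 = HIGH; G13 = HIGH; G16 = HIGH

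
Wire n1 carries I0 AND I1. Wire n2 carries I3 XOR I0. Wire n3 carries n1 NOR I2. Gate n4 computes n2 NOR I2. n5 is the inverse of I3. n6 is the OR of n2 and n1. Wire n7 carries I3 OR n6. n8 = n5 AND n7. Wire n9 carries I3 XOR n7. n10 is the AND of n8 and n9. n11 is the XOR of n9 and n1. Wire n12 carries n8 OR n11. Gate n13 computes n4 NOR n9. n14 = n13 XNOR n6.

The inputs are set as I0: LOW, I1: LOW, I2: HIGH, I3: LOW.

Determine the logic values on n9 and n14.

n1 = I0 AND I1 = LOW AND LOW = LOW
n2 = I3 XOR I0 = LOW XOR LOW = LOW
n4 = n2 NOR I2 = LOW NOR HIGH = LOW
n6 = n2 OR n1 = LOW OR LOW = LOW
n7 = I3 OR n6 = LOW OR LOW = LOW
n9 = I3 XOR n7 = LOW XOR LOW = LOW
n13 = n4 NOR n9 = LOW NOR LOW = HIGH
n14 = n13 XNOR n6 = HIGH XNOR LOW = LOW

n9 = LOW, n14 = LOW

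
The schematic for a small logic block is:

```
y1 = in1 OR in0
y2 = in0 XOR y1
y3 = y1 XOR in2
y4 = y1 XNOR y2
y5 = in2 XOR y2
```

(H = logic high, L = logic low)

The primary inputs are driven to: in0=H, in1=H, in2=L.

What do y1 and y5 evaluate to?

y1 = in1 OR in0 = H OR H = H
y2 = in0 XOR y1 = H XOR H = L
y5 = in2 XOR y2 = L XOR L = L

y1 = H, y5 = L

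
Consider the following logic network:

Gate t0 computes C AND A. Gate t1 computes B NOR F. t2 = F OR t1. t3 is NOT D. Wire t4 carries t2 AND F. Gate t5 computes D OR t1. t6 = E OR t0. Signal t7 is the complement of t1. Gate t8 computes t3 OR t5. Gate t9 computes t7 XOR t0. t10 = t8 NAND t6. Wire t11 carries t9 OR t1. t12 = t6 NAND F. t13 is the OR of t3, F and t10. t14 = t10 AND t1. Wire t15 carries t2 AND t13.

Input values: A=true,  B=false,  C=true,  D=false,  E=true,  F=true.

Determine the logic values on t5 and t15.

t5 = false, t15 = true

t0 = C AND A = true AND true = true
t1 = B NOR F = false NOR true = false
t2 = F OR t1 = true OR false = true
t3 = NOT D = NOT false = true
t5 = D OR t1 = false OR false = false
t6 = E OR t0 = true OR true = true
t8 = t3 OR t5 = true OR false = true
t10 = t8 NAND t6 = true NAND true = false
t13 = t3 OR F OR t10 = true OR true OR false = true
t15 = t2 AND t13 = true AND true = true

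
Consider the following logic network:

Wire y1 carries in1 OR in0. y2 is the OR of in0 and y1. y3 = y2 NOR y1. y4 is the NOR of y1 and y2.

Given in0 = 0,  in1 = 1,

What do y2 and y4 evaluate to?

y1 = in1 OR in0 = 1 OR 0 = 1
y2 = in0 OR y1 = 0 OR 1 = 1
y4 = y1 NOR y2 = 1 NOR 1 = 0

y2 = 1, y4 = 0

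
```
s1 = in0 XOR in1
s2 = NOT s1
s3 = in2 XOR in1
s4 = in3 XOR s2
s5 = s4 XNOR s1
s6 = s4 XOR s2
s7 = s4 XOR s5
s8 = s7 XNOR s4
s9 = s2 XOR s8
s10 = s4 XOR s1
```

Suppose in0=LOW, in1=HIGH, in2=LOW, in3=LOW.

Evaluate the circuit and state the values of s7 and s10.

s7 = LOW  s10 = HIGH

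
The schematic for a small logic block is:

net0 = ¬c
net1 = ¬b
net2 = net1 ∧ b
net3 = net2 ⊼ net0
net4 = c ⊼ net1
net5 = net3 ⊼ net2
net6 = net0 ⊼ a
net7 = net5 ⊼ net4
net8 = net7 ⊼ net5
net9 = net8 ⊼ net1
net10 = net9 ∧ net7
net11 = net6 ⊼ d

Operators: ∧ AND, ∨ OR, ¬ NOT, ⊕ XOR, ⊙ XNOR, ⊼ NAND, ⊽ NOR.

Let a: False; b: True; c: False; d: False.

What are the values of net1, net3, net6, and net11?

net1 = False; net3 = True; net6 = True; net11 = True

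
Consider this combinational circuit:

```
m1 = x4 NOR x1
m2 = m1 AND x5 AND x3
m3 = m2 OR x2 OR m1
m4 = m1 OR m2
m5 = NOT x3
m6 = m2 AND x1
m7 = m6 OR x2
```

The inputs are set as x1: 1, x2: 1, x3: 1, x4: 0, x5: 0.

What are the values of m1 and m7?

m1 = 0, m7 = 1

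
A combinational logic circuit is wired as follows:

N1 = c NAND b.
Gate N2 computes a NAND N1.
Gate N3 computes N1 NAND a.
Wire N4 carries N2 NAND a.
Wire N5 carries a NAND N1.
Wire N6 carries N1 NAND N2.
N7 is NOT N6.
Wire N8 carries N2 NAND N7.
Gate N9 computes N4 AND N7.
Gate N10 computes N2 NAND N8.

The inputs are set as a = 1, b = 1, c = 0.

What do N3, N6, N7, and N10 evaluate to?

N1 = c NAND b = 0 NAND 1 = 1
N2 = a NAND N1 = 1 NAND 1 = 0
N3 = N1 NAND a = 1 NAND 1 = 0
N6 = N1 NAND N2 = 1 NAND 0 = 1
N7 = NOT N6 = NOT 1 = 0
N8 = N2 NAND N7 = 0 NAND 0 = 1
N10 = N2 NAND N8 = 0 NAND 1 = 1

N3 = 0, N6 = 1, N7 = 0, N10 = 1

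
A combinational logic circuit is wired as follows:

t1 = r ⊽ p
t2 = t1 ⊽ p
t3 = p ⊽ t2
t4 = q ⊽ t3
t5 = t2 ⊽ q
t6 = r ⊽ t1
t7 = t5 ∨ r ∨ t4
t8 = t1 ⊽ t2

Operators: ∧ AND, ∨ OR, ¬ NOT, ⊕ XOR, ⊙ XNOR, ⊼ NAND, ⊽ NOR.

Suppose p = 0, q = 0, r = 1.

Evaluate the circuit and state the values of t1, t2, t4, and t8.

t1 = r NOR p = 1 NOR 0 = 0
t2 = t1 NOR p = 0 NOR 0 = 1
t3 = p NOR t2 = 0 NOR 1 = 0
t4 = q NOR t3 = 0 NOR 0 = 1
t8 = t1 NOR t2 = 0 NOR 1 = 0

t1 = 0  t2 = 1  t4 = 1  t8 = 0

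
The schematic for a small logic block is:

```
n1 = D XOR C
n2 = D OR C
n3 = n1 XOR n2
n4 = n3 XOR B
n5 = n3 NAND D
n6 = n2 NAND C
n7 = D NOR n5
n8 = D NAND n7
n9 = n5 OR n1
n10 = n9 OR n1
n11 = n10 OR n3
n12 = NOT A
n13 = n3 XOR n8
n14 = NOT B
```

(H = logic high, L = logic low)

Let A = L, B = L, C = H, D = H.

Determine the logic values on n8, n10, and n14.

n8 = H, n10 = L, n14 = H

n1 = D XOR C = H XOR H = L
n2 = D OR C = H OR H = H
n3 = n1 XOR n2 = L XOR H = H
n5 = n3 NAND D = H NAND H = L
n7 = D NOR n5 = H NOR L = L
n8 = D NAND n7 = H NAND L = H
n9 = n5 OR n1 = L OR L = L
n10 = n9 OR n1 = L OR L = L
n14 = NOT B = NOT L = H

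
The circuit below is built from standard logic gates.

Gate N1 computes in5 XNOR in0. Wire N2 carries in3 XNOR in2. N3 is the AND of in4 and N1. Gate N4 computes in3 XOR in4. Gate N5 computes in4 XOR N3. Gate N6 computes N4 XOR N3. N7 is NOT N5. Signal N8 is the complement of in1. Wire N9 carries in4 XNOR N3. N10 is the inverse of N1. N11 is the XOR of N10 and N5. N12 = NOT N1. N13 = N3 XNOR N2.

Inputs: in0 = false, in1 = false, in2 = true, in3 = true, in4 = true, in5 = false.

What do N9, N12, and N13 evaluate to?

N9 = true  N12 = false  N13 = true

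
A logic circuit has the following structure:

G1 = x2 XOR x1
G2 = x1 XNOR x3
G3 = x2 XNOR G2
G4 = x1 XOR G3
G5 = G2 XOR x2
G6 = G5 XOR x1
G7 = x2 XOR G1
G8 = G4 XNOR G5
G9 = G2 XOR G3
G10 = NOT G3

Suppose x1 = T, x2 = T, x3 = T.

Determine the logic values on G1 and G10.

G1 = F; G10 = F

G1 = x2 XOR x1 = T XOR T = F
G2 = x1 XNOR x3 = T XNOR T = T
G3 = x2 XNOR G2 = T XNOR T = T
G10 = NOT G3 = NOT T = F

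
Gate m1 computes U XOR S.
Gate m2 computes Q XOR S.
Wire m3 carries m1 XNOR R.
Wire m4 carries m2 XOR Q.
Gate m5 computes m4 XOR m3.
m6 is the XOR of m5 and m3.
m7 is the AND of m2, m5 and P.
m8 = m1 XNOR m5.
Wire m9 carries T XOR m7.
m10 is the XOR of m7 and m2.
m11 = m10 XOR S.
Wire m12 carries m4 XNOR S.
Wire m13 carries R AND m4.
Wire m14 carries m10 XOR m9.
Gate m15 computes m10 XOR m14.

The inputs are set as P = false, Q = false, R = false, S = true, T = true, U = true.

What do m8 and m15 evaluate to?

m8 = true, m15 = true

m1 = U XOR S = true XOR true = false
m2 = Q XOR S = false XOR true = true
m3 = m1 XNOR R = false XNOR false = true
m4 = m2 XOR Q = true XOR false = true
m5 = m4 XOR m3 = true XOR true = false
m7 = m2 AND m5 AND P = true AND false AND false = false
m8 = m1 XNOR m5 = false XNOR false = true
m9 = T XOR m7 = true XOR false = true
m10 = m7 XOR m2 = false XOR true = true
m14 = m10 XOR m9 = true XOR true = false
m15 = m10 XOR m14 = true XOR false = true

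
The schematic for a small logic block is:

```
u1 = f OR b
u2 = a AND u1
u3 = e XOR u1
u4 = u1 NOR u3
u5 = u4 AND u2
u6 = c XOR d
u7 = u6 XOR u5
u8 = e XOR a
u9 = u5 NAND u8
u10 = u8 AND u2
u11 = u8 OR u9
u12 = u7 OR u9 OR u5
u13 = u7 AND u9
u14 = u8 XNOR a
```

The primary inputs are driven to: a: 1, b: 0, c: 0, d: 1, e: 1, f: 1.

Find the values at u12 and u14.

u12 = 1; u14 = 0

u1 = f OR b = 1 OR 0 = 1
u2 = a AND u1 = 1 AND 1 = 1
u3 = e XOR u1 = 1 XOR 1 = 0
u4 = u1 NOR u3 = 1 NOR 0 = 0
u5 = u4 AND u2 = 0 AND 1 = 0
u6 = c XOR d = 0 XOR 1 = 1
u7 = u6 XOR u5 = 1 XOR 0 = 1
u8 = e XOR a = 1 XOR 1 = 0
u9 = u5 NAND u8 = 0 NAND 0 = 1
u12 = u7 OR u9 OR u5 = 1 OR 1 OR 0 = 1
u14 = u8 XNOR a = 0 XNOR 1 = 0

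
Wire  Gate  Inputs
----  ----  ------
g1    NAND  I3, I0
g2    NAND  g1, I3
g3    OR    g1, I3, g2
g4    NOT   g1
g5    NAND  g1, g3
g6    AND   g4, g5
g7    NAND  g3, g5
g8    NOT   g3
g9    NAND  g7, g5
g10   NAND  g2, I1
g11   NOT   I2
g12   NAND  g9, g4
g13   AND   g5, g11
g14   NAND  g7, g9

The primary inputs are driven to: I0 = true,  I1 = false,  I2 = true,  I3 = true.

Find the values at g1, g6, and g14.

g1 = false  g6 = true  g14 = true

g1 = I3 NAND I0 = true NAND true = false
g2 = g1 NAND I3 = false NAND true = true
g3 = g1 OR I3 OR g2 = false OR true OR true = true
g4 = NOT g1 = NOT false = true
g5 = g1 NAND g3 = false NAND true = true
g6 = g4 AND g5 = true AND true = true
g7 = g3 NAND g5 = true NAND true = false
g9 = g7 NAND g5 = false NAND true = true
g14 = g7 NAND g9 = false NAND true = true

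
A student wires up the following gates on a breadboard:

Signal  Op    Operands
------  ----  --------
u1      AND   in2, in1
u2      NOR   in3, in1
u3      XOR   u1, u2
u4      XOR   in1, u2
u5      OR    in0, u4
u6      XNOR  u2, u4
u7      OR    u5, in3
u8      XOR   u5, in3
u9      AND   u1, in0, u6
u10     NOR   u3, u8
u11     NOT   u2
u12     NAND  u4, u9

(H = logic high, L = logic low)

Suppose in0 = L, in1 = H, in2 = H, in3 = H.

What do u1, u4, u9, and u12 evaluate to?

u1 = in2 AND in1 = H AND H = H
u2 = in3 NOR in1 = H NOR H = L
u4 = in1 XOR u2 = H XOR L = H
u6 = u2 XNOR u4 = L XNOR H = L
u9 = u1 AND in0 AND u6 = H AND L AND L = L
u12 = u4 NAND u9 = H NAND L = H

u1 = H  u4 = H  u9 = L  u12 = H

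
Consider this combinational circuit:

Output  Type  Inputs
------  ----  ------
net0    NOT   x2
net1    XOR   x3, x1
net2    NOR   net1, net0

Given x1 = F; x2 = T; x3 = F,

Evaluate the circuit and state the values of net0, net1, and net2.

net0 = NOT x2 = NOT T = F
net1 = x3 XOR x1 = F XOR F = F
net2 = net1 NOR net0 = F NOR F = T

net0 = F  net1 = F  net2 = T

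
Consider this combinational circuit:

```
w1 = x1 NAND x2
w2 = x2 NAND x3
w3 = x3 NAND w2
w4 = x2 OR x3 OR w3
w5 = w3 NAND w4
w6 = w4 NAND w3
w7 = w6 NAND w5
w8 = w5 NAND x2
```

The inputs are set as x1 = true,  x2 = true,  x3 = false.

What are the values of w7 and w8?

w2 = x2 NAND x3 = true NAND false = true
w3 = x3 NAND w2 = false NAND true = true
w4 = x2 OR x3 OR w3 = true OR false OR true = true
w5 = w3 NAND w4 = true NAND true = false
w6 = w4 NAND w3 = true NAND true = false
w7 = w6 NAND w5 = false NAND false = true
w8 = w5 NAND x2 = false NAND true = true

w7 = true, w8 = true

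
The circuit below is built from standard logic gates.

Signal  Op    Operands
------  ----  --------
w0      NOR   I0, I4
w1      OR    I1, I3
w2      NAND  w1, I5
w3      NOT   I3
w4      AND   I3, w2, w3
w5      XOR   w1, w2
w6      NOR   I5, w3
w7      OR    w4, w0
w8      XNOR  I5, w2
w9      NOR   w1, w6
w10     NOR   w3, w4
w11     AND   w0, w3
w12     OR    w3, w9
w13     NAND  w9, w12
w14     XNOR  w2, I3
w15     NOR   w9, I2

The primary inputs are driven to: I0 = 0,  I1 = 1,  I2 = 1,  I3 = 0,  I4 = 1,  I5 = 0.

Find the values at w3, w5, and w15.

w3 = 1; w5 = 0; w15 = 0

w1 = I1 OR I3 = 1 OR 0 = 1
w2 = w1 NAND I5 = 1 NAND 0 = 1
w3 = NOT I3 = NOT 0 = 1
w5 = w1 XOR w2 = 1 XOR 1 = 0
w6 = I5 NOR w3 = 0 NOR 1 = 0
w9 = w1 NOR w6 = 1 NOR 0 = 0
w15 = w9 NOR I2 = 0 NOR 1 = 0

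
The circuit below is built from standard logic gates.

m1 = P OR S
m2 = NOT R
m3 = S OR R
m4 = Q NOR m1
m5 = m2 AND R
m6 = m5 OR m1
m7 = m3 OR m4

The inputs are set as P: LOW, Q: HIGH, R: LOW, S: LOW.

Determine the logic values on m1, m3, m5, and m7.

m1 = LOW, m3 = LOW, m5 = LOW, m7 = LOW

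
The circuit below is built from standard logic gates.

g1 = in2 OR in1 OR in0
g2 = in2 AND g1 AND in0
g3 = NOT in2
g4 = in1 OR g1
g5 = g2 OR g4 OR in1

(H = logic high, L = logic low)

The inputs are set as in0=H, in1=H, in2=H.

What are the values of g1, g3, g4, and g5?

g1 = in2 OR in1 OR in0 = H OR H OR H = H
g2 = in2 AND g1 AND in0 = H AND H AND H = H
g3 = NOT in2 = NOT H = L
g4 = in1 OR g1 = H OR H = H
g5 = g2 OR g4 OR in1 = H OR H OR H = H

g1 = H  g3 = L  g4 = H  g5 = H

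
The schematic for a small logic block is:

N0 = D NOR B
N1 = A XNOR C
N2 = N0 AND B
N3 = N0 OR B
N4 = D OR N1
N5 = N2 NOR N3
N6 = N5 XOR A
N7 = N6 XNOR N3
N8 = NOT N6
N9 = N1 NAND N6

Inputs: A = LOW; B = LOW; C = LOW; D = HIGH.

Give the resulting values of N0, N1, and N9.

N0 = D NOR B = HIGH NOR LOW = LOW
N1 = A XNOR C = LOW XNOR LOW = HIGH
N2 = N0 AND B = LOW AND LOW = LOW
N3 = N0 OR B = LOW OR LOW = LOW
N5 = N2 NOR N3 = LOW NOR LOW = HIGH
N6 = N5 XOR A = HIGH XOR LOW = HIGH
N9 = N1 NAND N6 = HIGH NAND HIGH = LOW

N0 = LOW, N1 = HIGH, N9 = LOW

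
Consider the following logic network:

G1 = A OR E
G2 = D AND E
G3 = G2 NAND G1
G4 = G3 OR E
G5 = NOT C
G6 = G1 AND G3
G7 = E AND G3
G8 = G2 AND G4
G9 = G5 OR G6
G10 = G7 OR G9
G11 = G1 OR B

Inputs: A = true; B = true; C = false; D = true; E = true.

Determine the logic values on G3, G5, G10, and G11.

G1 = A OR E = true OR true = true
G2 = D AND E = true AND true = true
G3 = G2 NAND G1 = true NAND true = false
G5 = NOT C = NOT false = true
G6 = G1 AND G3 = true AND false = false
G7 = E AND G3 = true AND false = false
G9 = G5 OR G6 = true OR false = true
G10 = G7 OR G9 = false OR true = true
G11 = G1 OR B = true OR true = true

G3 = false  G5 = true  G10 = true  G11 = true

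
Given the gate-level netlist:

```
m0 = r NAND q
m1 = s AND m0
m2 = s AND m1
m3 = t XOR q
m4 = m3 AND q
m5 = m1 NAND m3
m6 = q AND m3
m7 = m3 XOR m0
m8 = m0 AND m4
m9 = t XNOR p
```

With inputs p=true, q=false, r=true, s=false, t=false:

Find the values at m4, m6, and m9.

m4 = false, m6 = false, m9 = false

m3 = t XOR q = false XOR false = false
m4 = m3 AND q = false AND false = false
m6 = q AND m3 = false AND false = false
m9 = t XNOR p = false XNOR true = false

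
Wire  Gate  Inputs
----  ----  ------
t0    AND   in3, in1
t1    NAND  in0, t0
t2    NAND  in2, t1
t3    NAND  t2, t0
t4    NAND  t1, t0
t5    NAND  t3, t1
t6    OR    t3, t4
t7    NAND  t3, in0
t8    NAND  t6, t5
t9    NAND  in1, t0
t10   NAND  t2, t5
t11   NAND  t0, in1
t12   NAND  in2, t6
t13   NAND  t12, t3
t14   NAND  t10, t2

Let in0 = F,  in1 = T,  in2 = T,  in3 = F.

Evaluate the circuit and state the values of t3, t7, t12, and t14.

t3 = T, t7 = T, t12 = F, t14 = T

t0 = in3 AND in1 = F AND T = F
t1 = in0 NAND t0 = F NAND F = T
t2 = in2 NAND t1 = T NAND T = F
t3 = t2 NAND t0 = F NAND F = T
t4 = t1 NAND t0 = T NAND F = T
t5 = t3 NAND t1 = T NAND T = F
t6 = t3 OR t4 = T OR T = T
t7 = t3 NAND in0 = T NAND F = T
t10 = t2 NAND t5 = F NAND F = T
t12 = in2 NAND t6 = T NAND T = F
t14 = t10 NAND t2 = T NAND F = T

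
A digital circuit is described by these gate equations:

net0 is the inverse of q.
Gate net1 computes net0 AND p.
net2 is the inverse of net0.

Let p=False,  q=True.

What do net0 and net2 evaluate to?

net0 = NOT q = NOT True = False
net2 = NOT net0 = NOT False = True

net0 = False, net2 = True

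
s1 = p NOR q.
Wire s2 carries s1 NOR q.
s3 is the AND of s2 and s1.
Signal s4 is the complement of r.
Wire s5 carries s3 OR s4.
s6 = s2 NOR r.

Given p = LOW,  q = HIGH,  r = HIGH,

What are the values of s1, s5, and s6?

s1 = LOW, s5 = LOW, s6 = LOW

s1 = p NOR q = LOW NOR HIGH = LOW
s2 = s1 NOR q = LOW NOR HIGH = LOW
s3 = s2 AND s1 = LOW AND LOW = LOW
s4 = NOT r = NOT HIGH = LOW
s5 = s3 OR s4 = LOW OR LOW = LOW
s6 = s2 NOR r = LOW NOR HIGH = LOW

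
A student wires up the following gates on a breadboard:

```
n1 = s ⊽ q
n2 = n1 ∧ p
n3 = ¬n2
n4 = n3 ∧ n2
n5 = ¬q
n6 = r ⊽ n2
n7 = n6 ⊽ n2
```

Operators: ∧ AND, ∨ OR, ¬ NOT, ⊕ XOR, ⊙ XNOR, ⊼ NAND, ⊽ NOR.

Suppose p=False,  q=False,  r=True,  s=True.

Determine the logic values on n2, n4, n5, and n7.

n2 = False, n4 = False, n5 = True, n7 = True

n1 = s NOR q = True NOR False = False
n2 = n1 AND p = False AND False = False
n3 = NOT n2 = NOT False = True
n4 = n3 AND n2 = True AND False = False
n5 = NOT q = NOT False = True
n6 = r NOR n2 = True NOR False = False
n7 = n6 NOR n2 = False NOR False = True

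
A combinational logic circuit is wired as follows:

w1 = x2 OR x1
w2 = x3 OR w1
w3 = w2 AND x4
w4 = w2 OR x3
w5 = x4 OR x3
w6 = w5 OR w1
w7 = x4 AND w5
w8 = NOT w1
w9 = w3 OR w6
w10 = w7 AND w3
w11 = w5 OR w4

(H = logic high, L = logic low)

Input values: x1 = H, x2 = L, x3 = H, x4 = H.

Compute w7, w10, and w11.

w7 = H, w10 = H, w11 = H

w1 = x2 OR x1 = L OR H = H
w2 = x3 OR w1 = H OR H = H
w3 = w2 AND x4 = H AND H = H
w4 = w2 OR x3 = H OR H = H
w5 = x4 OR x3 = H OR H = H
w7 = x4 AND w5 = H AND H = H
w10 = w7 AND w3 = H AND H = H
w11 = w5 OR w4 = H OR H = H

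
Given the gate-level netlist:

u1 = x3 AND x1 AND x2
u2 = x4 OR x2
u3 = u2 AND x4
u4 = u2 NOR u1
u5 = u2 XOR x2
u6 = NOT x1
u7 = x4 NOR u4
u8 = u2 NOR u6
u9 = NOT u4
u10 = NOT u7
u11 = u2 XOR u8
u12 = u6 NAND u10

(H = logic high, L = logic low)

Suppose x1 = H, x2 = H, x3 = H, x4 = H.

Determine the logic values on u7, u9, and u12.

u1 = x3 AND x1 AND x2 = H AND H AND H = H
u2 = x4 OR x2 = H OR H = H
u4 = u2 NOR u1 = H NOR H = L
u6 = NOT x1 = NOT H = L
u7 = x4 NOR u4 = H NOR L = L
u9 = NOT u4 = NOT L = H
u10 = NOT u7 = NOT L = H
u12 = u6 NAND u10 = L NAND H = H

u7 = L, u9 = H, u12 = H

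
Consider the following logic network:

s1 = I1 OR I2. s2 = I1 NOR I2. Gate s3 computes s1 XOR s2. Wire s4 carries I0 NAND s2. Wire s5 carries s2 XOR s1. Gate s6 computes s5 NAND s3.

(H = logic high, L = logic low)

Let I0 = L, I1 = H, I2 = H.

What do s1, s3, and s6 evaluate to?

s1 = H, s3 = H, s6 = L

s1 = I1 OR I2 = H OR H = H
s2 = I1 NOR I2 = H NOR H = L
s3 = s1 XOR s2 = H XOR L = H
s5 = s2 XOR s1 = L XOR H = H
s6 = s5 NAND s3 = H NAND H = L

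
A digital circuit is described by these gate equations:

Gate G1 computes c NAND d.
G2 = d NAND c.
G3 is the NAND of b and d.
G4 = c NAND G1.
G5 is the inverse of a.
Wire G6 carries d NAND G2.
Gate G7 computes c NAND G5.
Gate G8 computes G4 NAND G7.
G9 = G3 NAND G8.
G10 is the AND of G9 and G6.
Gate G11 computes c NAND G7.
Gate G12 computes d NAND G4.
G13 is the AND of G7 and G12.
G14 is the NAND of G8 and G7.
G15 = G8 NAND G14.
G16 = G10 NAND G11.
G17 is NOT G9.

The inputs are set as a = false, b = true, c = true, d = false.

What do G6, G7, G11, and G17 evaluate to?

G1 = c NAND d = true NAND false = true
G2 = d NAND c = false NAND true = true
G3 = b NAND d = true NAND false = true
G4 = c NAND G1 = true NAND true = false
G5 = NOT a = NOT false = true
G6 = d NAND G2 = false NAND true = true
G7 = c NAND G5 = true NAND true = false
G8 = G4 NAND G7 = false NAND false = true
G9 = G3 NAND G8 = true NAND true = false
G11 = c NAND G7 = true NAND false = true
G17 = NOT G9 = NOT false = true

G6 = true  G7 = false  G11 = true  G17 = true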